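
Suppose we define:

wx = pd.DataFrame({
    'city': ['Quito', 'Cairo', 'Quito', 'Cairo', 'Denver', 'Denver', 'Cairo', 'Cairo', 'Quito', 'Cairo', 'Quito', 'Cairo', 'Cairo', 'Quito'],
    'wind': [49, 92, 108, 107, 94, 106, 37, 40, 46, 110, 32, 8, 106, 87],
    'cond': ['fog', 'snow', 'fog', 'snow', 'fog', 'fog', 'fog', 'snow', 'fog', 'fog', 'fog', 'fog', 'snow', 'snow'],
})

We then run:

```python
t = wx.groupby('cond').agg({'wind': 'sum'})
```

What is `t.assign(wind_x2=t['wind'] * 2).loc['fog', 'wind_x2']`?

group by cond, sum of wind:
      wind
cond      
fog    590
snow   432
add column wind_x2 = t['wind'] * 2:
      wind  wind_x2
cond               
fog    590     1180
snow   432      864

1180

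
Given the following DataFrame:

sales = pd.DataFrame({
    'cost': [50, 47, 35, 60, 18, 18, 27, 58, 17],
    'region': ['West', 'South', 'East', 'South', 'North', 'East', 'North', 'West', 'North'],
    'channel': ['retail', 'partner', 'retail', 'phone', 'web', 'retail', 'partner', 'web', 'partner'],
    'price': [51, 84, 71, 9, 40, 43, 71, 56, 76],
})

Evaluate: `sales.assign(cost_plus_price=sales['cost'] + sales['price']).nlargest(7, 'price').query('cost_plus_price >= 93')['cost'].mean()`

39.0

add column cost_plus_price = sales['cost'] + sales['price']:
   cost region  channel  price  cost_plus_price
0    50   West   retail     51              101
1    47  South  partner     84              131
2    35   East   retail     71              106
3    60  South    phone      9               69
4    18  North      web     40               58
5    18   East   retail     43               61
6    27  North  partner     71               98
7    58   West      web     56              114
8    17  North  partner     76               93
take 7 rows with largest price:
   cost region  channel  price  cost_plus_price
1    47  South  partner     84              131
8    17  North  partner     76               93
2    35   East   retail     71              106
6    27  North  partner     71               98
7    58   West      web     56              114
0    50   West   retail     51              101
5    18   East   retail     43               61
filter rows where cost_plus_price >= 93:
   cost region  channel  price  cost_plus_price
1    47  South  partner     84              131
8    17  North  partner     76               93
2    35   East   retail     71              106
6    27  North  partner     71               98
7    58   West      web     56              114
0    50   West   retail     51              101
mean of column 'cost' → 39.0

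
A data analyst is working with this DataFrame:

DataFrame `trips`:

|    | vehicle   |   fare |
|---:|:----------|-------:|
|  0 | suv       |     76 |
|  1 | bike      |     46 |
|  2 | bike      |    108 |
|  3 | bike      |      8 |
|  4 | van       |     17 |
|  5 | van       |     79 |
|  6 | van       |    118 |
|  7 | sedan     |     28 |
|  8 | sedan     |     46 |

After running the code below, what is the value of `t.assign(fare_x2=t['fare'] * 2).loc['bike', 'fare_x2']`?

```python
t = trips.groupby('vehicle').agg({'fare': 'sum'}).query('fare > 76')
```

group by vehicle, sum of fare:
         fare
vehicle      
bike      162
sedan      74
suv        76
van       214
filter rows where fare > 76:
         fare
vehicle      
bike      162
van       214
add column fare_x2 = t['fare'] * 2:
         fare  fare_x2
vehicle               
bike      162      324
van       214      428
Reading off the value at row 'bike', column 'fare_x2', we get 324.

324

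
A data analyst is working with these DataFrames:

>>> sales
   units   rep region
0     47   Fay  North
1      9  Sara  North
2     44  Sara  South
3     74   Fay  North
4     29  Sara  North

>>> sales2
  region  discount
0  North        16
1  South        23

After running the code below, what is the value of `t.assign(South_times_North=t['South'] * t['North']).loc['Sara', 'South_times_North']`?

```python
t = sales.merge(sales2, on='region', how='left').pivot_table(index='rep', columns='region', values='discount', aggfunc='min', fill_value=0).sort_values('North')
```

merge on 'region' (how='left') → 5 rows:
   units   rep region  discount
0     47   Fay  North        16
1      9  Sara  North        16
2     44  Sara  South        23
3     74   Fay  North        16
4     29  Sara  North        16
pivot: rows=rep, cols=region, min(discount):
region  North  South
rep                 
Fay        16      0
Sara       16     23
sort by North:
region  North  South
rep                 
Fay        16      0
Sara       16     23
add column South_times_North = t['South'] * t['North']:
region  North  South  South_times_North
rep                                    
Fay        16      0                  0
Sara       16     23                368

368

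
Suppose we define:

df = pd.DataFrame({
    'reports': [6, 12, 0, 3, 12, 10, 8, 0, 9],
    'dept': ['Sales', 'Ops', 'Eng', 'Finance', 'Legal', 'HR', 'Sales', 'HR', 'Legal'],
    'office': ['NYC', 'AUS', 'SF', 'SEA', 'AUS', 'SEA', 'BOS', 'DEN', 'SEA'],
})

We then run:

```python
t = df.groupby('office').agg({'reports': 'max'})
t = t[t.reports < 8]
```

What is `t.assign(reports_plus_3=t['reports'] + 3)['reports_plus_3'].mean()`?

5.0

group by office, max of reports:
        reports
office         
AUS          12
BOS           8
DEN           0
NYC           6
SEA          10
SF            0
filter rows where reports < 8:
        reports
office         
DEN           0
NYC           6
SF            0
add column reports_plus_3 = t['reports'] + 3:
        reports  reports_plus_3
office                         
DEN           0               3
NYC           6               9
SF            0               3
Reading off the mean of column 'reports_plus_3', we get 5.0.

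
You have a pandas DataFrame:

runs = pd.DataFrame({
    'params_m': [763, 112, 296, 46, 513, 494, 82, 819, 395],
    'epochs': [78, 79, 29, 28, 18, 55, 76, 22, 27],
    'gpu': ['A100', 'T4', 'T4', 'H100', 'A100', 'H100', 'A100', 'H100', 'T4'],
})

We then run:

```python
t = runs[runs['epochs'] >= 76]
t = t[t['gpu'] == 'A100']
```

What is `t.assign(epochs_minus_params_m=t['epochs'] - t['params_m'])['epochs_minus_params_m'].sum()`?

-691

filter rows where epochs >= 76:
   params_m  epochs   gpu
0       763      78  A100
1       112      79    T4
6        82      76  A100
filter rows where gpu == 'A100':
   params_m  epochs   gpu
0       763      78  A100
6        82      76  A100
add column epochs_minus_params_m = t['epochs'] - t['params_m']:
   params_m  epochs   gpu  epochs_minus_params_m
0       763      78  A100                   -685
6        82      76  A100                     -6
Taking the sum of column 'epochs_minus_params_m' gives -691.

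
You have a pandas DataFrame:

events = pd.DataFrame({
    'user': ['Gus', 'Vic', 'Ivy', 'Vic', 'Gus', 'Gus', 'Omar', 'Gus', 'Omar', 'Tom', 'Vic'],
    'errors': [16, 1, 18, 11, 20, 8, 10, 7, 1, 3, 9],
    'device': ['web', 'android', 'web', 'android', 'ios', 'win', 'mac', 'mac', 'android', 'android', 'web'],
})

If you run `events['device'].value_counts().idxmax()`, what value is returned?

value_counts of device:
device
android    4
web        3
mac        2
ios        1
win        1
Name: count, dtype: int64

android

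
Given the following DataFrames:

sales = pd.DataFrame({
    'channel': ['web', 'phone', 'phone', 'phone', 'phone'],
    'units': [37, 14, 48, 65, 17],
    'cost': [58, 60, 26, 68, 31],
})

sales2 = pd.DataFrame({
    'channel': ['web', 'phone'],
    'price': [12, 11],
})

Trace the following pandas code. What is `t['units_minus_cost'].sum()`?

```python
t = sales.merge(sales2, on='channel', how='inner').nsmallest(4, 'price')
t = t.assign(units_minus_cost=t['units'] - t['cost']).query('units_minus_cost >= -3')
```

merge on 'channel' (how='inner') → 5 rows:
  channel  units  cost  price
0     web     37    58     12
1   phone     14    60     11
2   phone     48    26     11
3   phone     65    68     11
4   phone     17    31     11
take 4 rows with smallest price:
  channel  units  cost  price
1   phone     14    60     11
2   phone     48    26     11
3   phone     65    68     11
4   phone     17    31     11
add column units_minus_cost = t['units'] - t['cost']:
  channel  units  cost  price  units_minus_cost
1   phone     14    60     11               -46
2   phone     48    26     11                22
3   phone     65    68     11                -3
4   phone     17    31     11               -14
filter rows where units_minus_cost >= -3:
  channel  units  cost  price  units_minus_cost
2   phone     48    26     11                22
3   phone     65    68     11                -3

19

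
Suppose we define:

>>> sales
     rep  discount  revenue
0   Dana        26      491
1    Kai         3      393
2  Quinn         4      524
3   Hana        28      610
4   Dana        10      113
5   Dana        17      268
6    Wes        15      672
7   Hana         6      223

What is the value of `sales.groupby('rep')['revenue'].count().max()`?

3

group by rep, count of revenue:
rep
Dana     3
Hana     2
Kai      1
Quinn    1
Wes      1
Name: revenue, dtype: int64
So max() = 3.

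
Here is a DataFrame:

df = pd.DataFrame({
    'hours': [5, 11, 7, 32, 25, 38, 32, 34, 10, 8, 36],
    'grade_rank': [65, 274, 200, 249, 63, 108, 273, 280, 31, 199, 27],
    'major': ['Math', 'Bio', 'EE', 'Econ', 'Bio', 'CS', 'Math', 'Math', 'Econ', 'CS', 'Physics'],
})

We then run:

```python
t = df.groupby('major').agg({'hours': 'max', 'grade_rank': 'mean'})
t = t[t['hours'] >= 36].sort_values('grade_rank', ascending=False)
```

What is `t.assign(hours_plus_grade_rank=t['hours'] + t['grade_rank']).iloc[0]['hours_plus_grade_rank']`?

191.5

group by major: max(hours), mean(grade_rank):
         hours  grade_rank
major                     
Bio         25       168.5
CS          38       153.5
EE           7       200.0
Econ        32       140.0
Math        34       206.0
Physics     36        27.0
filter rows where hours >= 36:
         hours  grade_rank
major                     
CS          38       153.5
Physics     36        27.0
sort by grade_rank descending:
         hours  grade_rank
major                     
CS          38       153.5
Physics     36        27.0
add column hours_plus_grade_rank = t['hours'] + t['grade_rank']:
         hours  grade_rank  hours_plus_grade_rank
major                                            
CS          38       153.5                  191.5
Physics     36        27.0                   63.0
Taking the value at position 0, column 'hours_plus_grade_rank' gives 191.5.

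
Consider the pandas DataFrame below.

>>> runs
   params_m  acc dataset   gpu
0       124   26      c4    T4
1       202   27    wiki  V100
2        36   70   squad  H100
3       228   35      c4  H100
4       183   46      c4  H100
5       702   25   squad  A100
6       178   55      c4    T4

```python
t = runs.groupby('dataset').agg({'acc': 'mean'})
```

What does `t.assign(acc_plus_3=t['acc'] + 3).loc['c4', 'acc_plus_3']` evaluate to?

43.5

group by dataset, mean of acc:
          acc
dataset      
c4       40.5
squad    47.5
wiki     27.0
add column acc_plus_3 = t['acc'] + 3:
          acc  acc_plus_3
dataset                  
c4       40.5        43.5
squad    47.5        50.5
wiki     27.0        30.0
value at row 'c4', column 'acc_plus_3' → 43.5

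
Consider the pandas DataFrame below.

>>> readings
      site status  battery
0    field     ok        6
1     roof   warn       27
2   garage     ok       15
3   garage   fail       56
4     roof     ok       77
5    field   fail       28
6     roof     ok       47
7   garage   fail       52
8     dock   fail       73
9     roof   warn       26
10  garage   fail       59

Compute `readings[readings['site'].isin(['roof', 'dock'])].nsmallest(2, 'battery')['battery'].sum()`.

53

filter rows where site in ['roof', 'dock']:
   site status  battery
1  roof   warn       27
4  roof     ok       77
6  roof     ok       47
8  dock   fail       73
9  roof   warn       26
take 2 rows with smallest battery:
   site status  battery
9  roof   warn       26
1  roof   warn       27
sum of column 'battery' → 53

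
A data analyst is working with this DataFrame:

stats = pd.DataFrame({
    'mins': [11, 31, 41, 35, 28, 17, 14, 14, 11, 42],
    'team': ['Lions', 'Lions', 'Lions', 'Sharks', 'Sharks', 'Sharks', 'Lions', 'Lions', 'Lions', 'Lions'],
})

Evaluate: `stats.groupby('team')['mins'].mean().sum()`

50.0952380952

group by team, mean of mins:
team
Lions     23.428571
Sharks    26.666667
Name: mins, dtype: float64
Hence 50.0952380952.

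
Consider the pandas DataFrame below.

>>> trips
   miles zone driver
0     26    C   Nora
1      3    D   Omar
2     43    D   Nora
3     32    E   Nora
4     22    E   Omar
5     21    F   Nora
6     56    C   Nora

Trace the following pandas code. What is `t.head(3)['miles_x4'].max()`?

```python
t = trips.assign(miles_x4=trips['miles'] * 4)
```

add column miles_x4 = trips['miles'] * 4:
   miles zone driver  miles_x4
0     26    C   Nora       104
1      3    D   Omar        12
2     43    D   Nora       172
3     32    E   Nora       128
4     22    E   Omar        88
5     21    F   Nora        84
6     56    C   Nora       224
take first 3 rows:
   miles zone driver  miles_x4
0     26    C   Nora       104
1      3    D   Omar        12
2     43    D   Nora       172
Taking the max of column 'miles_x4' gives 172.

172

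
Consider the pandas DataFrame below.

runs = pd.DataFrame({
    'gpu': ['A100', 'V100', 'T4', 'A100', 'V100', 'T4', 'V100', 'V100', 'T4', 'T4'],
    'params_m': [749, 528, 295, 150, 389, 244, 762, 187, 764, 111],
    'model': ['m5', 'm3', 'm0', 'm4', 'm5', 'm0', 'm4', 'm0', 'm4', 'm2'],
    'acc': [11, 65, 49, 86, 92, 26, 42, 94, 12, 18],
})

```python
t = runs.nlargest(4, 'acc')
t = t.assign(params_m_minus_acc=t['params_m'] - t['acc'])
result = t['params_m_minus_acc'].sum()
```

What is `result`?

take 4 rows with largest acc:
    gpu  params_m model  acc
7  V100       187    m0   94
4  V100       389    m5   92
3  A100       150    m4   86
1  V100       528    m3   65
add column params_m_minus_acc = t['params_m'] - t['acc']:
    gpu  params_m model  acc  params_m_minus_acc
7  V100       187    m0   94                  93
4  V100       389    m5   92                 297
3  A100       150    m4   86                  64
1  V100       528    m3   65                 463

917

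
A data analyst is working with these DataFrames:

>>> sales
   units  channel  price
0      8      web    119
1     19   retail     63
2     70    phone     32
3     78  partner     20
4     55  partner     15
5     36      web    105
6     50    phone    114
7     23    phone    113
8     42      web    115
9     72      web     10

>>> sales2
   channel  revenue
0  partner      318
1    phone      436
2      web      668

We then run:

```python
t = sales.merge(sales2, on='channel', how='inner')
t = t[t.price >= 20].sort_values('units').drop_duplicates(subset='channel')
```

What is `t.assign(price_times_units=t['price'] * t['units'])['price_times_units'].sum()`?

merge on 'channel' (how='inner') → 9 rows:
   units  channel  price  revenue
0      8      web    119      668
1     70    phone     32      436
2     78  partner     20      318
3     55  partner     15      318
4     36      web    105      668
5     50    phone    114      436
6     23    phone    113      436
7     42      web    115      668
8     72      web     10      668
filter rows where price >= 20:
   units  channel  price  revenue
0      8      web    119      668
1     70    phone     32      436
2     78  partner     20      318
4     36      web    105      668
5     50    phone    114      436
6     23    phone    113      436
7     42      web    115      668
sort by units:
   units  channel  price  revenue
0      8      web    119      668
6     23    phone    113      436
4     36      web    105      668
7     42      web    115      668
5     50    phone    114      436
1     70    phone     32      436
2     78  partner     20      318
drop duplicate channel (keep=first):
   units  channel  price  revenue
0      8      web    119      668
6     23    phone    113      436
2     78  partner     20      318
add column price_times_units = t['price'] * t['units']:
   units  channel  price  revenue  price_times_units
0      8      web    119      668                952
6     23    phone    113      436               2599
2     78  partner     20      318               1560
Finally, sum of column 'price_times_units' = 5111.

5111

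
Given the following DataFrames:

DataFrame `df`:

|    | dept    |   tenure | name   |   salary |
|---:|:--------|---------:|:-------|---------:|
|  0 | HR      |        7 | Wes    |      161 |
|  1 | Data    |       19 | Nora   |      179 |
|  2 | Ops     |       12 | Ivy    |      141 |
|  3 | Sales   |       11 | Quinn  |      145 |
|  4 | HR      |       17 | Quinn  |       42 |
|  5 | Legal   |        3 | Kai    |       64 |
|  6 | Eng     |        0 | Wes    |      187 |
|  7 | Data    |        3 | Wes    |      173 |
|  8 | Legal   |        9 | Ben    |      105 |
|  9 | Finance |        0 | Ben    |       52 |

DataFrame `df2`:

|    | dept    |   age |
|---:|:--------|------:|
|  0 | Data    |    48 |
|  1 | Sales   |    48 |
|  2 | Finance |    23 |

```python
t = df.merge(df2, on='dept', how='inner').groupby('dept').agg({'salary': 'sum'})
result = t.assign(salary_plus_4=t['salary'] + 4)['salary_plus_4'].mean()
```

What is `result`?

187.0

merge on 'dept' (how='inner') → 4 rows:
      dept  tenure   name  salary  age
0     Data      19   Nora     179   48
1    Sales      11  Quinn     145   48
2     Data       3    Wes     173   48
3  Finance       0    Ben      52   23
group by dept, sum of salary:
         salary
dept           
Data        352
Finance      52
Sales       145
add column salary_plus_4 = t['salary'] + 4:
         salary  salary_plus_4
dept                          
Data        352            356
Finance      52             56
Sales       145            149
Hence 187.0.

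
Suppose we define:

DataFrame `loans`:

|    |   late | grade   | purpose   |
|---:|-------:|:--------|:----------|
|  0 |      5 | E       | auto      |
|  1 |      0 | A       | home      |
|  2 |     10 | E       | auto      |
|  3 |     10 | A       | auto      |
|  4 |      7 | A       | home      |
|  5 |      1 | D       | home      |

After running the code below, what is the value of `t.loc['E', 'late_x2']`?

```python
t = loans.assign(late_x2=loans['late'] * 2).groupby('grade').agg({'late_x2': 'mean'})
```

15.0

add column late_x2 = loans['late'] * 2:
   late grade purpose  late_x2
0     5     E    auto       10
1     0     A    home        0
2    10     E    auto       20
3    10     A    auto       20
4     7     A    home       14
5     1     D    home        2
group by grade, mean of late_x2:
         late_x2
grade           
A      11.333333
D       2.000000
E      15.000000
The value at row 'E', column 'late_x2' is 15.0.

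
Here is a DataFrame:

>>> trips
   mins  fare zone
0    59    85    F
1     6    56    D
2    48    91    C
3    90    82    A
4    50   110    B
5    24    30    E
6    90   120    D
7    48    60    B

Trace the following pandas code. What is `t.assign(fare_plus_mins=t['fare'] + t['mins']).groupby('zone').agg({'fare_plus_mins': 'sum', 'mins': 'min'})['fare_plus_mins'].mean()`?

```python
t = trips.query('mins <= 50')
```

filter rows where mins <= 50:
   mins  fare zone
1     6    56    D
2    48    91    C
4    50   110    B
5    24    30    E
7    48    60    B
add column fare_plus_mins = t['fare'] + t['mins']:
   mins  fare zone  fare_plus_mins
1     6    56    D              62
2    48    91    C             139
4    50   110    B             160
5    24    30    E              54
7    48    60    B             108
group by zone: sum(fare_plus_mins), min(mins):
      fare_plus_mins  mins
zone                      
B                268    48
C                139    48
D                 62     6
E                 54    24
So mean() = 130.75.

130.75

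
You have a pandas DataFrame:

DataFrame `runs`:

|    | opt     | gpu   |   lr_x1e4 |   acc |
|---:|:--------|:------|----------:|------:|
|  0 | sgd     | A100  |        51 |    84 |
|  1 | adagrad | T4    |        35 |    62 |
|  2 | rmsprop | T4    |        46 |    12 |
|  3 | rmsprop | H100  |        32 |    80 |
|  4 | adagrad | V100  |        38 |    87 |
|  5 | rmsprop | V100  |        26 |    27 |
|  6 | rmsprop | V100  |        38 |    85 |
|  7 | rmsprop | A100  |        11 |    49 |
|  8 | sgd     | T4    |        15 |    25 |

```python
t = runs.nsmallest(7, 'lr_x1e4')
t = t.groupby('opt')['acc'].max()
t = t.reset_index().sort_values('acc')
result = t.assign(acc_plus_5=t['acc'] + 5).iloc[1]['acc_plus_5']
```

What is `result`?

90

take 7 rows with smallest lr_x1e4:
       opt   gpu  lr_x1e4  acc
7  rmsprop  A100       11   49
8      sgd    T4       15   25
5  rmsprop  V100       26   27
3  rmsprop  H100       32   80
1  adagrad    T4       35   62
4  adagrad  V100       38   87
6  rmsprop  V100       38   85
group by opt, max of acc:
opt
adagrad    87
rmsprop    85
sgd        25
Name: acc, dtype: int64
reset_index():
       opt  acc
0  adagrad   87
1  rmsprop   85
2      sgd   25
sort by acc:
       opt  acc
2      sgd   25
1  rmsprop   85
0  adagrad   87
add column acc_plus_5 = t['acc'] + 5:
       opt  acc  acc_plus_5
2      sgd   25          30
1  rmsprop   85          90
0  adagrad   87          92
The value at position 1, column 'acc_plus_5' is 90.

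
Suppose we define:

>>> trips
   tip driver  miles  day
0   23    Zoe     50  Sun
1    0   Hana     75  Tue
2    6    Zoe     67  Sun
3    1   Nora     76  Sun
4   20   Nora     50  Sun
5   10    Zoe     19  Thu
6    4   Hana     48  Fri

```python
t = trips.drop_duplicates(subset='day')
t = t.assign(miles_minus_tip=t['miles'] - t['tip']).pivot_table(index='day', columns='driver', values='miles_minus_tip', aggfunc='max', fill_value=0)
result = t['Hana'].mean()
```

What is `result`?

drop duplicate day (keep=first):
   tip driver  miles  day
0   23    Zoe     50  Sun
1    0   Hana     75  Tue
5   10    Zoe     19  Thu
6    4   Hana     48  Fri
add column miles_minus_tip = t['miles'] - t['tip']:
   tip driver  miles  day  miles_minus_tip
0   23    Zoe     50  Sun               27
1    0   Hana     75  Tue               75
5   10    Zoe     19  Thu                9
6    4   Hana     48  Fri               44
pivot: rows=day, cols=driver, max(miles_minus_tip):
driver  Hana  Zoe
day              
Fri       44    0
Sun        0   27
Thu        0    9
Tue       75    0
Then the mean of column 'Hana': 29.75

29.75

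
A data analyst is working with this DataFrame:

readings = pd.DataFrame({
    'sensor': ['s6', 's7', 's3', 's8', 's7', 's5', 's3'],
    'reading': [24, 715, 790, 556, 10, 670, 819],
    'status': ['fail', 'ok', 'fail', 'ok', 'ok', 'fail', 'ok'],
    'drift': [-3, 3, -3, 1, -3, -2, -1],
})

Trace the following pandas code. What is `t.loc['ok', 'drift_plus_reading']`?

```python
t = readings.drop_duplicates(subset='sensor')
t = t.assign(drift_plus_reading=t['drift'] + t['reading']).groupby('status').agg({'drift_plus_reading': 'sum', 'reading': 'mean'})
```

drop duplicate sensor (keep=first):
  sensor  reading status  drift
0     s6       24   fail     -3
1     s7      715     ok      3
2     s3      790   fail     -3
3     s8      556     ok      1
5     s5      670   fail     -2
add column drift_plus_reading = t['drift'] + t['reading']:
  sensor  reading status  drift  drift_plus_reading
0     s6       24   fail     -3                  21
1     s7      715     ok      3                 718
2     s3      790   fail     -3                 787
3     s8      556     ok      1                 557
5     s5      670   fail     -2                 668
group by status: sum(drift_plus_reading), mean(reading):
        drift_plus_reading     reading
status                                
fail                  1476  494.666667
ok                    1275  635.500000
Finally, value at row 'ok', column 'drift_plus_reading' = 1275.

1275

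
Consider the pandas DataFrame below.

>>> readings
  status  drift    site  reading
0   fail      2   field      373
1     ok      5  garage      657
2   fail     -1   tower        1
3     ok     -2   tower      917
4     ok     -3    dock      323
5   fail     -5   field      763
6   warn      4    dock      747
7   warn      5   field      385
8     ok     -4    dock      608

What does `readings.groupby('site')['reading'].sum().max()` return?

group by site, sum of reading:
site
dock      1678
field     1521
garage     657
tower      918
Name: reading, dtype: int64
Hence 1678.

1678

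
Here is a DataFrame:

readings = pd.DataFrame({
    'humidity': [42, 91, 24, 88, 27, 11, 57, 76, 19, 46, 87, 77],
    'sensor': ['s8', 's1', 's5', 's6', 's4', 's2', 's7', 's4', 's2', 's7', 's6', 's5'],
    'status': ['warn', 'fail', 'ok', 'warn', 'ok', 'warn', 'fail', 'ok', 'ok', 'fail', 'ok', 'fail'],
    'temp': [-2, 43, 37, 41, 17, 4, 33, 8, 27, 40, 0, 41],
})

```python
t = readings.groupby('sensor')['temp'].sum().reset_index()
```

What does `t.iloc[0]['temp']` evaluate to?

43

group by sensor, sum of temp:
sensor
s1    43
s2    31
s4    25
s5    78
s6    41
s7    73
s8    -2
Name: temp, dtype: int64
reset_index():
  sensor  temp
0     s1    43
1     s2    31
2     s4    25
3     s5    78
4     s6    41
5     s7    73
6     s8    -2
Then the value at position 0, column 'temp': 43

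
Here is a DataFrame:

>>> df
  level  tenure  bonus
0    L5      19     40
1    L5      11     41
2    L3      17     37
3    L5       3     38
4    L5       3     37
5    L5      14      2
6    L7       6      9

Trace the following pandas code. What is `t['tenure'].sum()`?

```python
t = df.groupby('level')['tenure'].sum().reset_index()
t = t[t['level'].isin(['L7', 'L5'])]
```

56

group by level, sum of tenure:
level
L3    17
L5    50
L7     6
Name: tenure, dtype: int64
reset_index():
  level  tenure
0    L3      17
1    L5      50
2    L7       6
filter rows where level in ['L7', 'L5']:
  level  tenure
1    L5      50
2    L7       6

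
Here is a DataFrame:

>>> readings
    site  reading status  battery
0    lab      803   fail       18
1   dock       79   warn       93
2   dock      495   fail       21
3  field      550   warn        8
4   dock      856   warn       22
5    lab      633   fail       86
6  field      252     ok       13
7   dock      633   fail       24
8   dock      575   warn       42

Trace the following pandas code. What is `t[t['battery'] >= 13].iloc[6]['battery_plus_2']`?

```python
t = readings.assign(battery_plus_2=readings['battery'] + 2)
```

add column battery_plus_2 = readings['battery'] + 2:
    site  reading status  battery  battery_plus_2
0    lab      803   fail       18              20
1   dock       79   warn       93              95
2   dock      495   fail       21              23
3  field      550   warn        8              10
4   dock      856   warn       22              24
5    lab      633   fail       86              88
6  field      252     ok       13              15
7   dock      633   fail       24              26
8   dock      575   warn       42              44
filter rows where battery >= 13:
    site  reading status  battery  battery_plus_2
0    lab      803   fail       18              20
1   dock       79   warn       93              95
2   dock      495   fail       21              23
4   dock      856   warn       22              24
5    lab      633   fail       86              88
6  field      252     ok       13              15
7   dock      633   fail       24              26
8   dock      575   warn       42              44
So iloc[6]['battery_plus_2'] = 26.

26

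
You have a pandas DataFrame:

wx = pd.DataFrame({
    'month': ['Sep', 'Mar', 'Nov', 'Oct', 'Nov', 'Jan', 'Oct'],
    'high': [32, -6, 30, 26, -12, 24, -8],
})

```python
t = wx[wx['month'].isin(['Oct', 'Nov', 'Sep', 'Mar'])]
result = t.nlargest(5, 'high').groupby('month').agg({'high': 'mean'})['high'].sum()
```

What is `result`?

filter rows where month in ['Oct', 'Nov', 'Sep', 'Mar']:
  month  high
0   Sep    32
1   Mar    -6
2   Nov    30
3   Oct    26
4   Nov   -12
6   Oct    -8
take 5 rows with largest high:
  month  high
0   Sep    32
2   Nov    30
3   Oct    26
1   Mar    -6
6   Oct    -8
group by month, mean of high:
       high
month      
Mar    -6.0
Nov    30.0
Oct     9.0
Sep    32.0
So sum() = 65.0.

65.0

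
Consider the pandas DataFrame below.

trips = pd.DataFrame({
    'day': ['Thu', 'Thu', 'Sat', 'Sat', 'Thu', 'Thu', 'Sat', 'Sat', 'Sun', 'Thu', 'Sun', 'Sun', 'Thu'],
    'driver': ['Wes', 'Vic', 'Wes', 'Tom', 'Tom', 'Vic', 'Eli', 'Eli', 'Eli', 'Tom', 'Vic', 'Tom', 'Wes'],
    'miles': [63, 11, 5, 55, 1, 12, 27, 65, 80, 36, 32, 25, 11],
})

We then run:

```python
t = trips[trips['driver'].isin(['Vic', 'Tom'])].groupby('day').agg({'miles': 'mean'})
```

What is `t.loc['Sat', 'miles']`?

55.0

filter rows where driver in ['Vic', 'Tom']:
    day driver  miles
1   Thu    Vic     11
3   Sat    Tom     55
4   Thu    Tom      1
5   Thu    Vic     12
9   Thu    Tom     36
10  Sun    Vic     32
11  Sun    Tom     25
group by day, mean of miles:
     miles
day       
Sat   55.0
Sun   28.5
Thu   15.0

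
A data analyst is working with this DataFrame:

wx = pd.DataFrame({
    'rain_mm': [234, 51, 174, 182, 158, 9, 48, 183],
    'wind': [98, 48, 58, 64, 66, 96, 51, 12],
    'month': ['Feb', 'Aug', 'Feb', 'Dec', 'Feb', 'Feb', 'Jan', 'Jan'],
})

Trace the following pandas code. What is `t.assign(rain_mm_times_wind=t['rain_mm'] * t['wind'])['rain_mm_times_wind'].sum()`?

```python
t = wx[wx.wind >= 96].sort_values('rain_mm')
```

23796

filter rows where wind >= 96:
   rain_mm  wind month
0      234    98   Feb
5        9    96   Feb
sort by rain_mm:
   rain_mm  wind month
5        9    96   Feb
0      234    98   Feb
add column rain_mm_times_wind = t['rain_mm'] * t['wind']:
   rain_mm  wind month  rain_mm_times_wind
5        9    96   Feb                 864
0      234    98   Feb               22932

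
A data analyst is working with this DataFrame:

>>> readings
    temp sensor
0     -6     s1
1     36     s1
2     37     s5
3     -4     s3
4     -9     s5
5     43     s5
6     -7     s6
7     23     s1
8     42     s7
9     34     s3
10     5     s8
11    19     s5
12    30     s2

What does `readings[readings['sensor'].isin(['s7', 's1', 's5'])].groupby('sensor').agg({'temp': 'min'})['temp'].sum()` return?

filter rows where sensor in ['s7', 's1', 's5']:
    temp sensor
0     -6     s1
1     36     s1
2     37     s5
4     -9     s5
5     43     s5
7     23     s1
8     42     s7
11    19     s5
group by sensor, min of temp:
        temp
sensor      
s1        -6
s5        -9
s7        42
Taking the sum of column 'temp' gives 27.

27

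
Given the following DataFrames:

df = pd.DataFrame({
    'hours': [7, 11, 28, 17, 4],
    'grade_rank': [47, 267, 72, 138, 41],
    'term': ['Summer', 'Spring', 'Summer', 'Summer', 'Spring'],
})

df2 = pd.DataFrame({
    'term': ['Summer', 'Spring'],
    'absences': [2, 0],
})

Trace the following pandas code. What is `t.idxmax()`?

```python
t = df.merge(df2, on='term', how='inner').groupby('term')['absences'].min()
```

merge on 'term' (how='inner') → 5 rows:
   hours  grade_rank    term  absences
0      7          47  Summer         2
1     11         267  Spring         0
2     28          72  Summer         2
3     17         138  Summer         2
4      4          41  Spring         0
group by term, min of absences:
term
Spring    0
Summer    2
Name: absences, dtype: int64

Summer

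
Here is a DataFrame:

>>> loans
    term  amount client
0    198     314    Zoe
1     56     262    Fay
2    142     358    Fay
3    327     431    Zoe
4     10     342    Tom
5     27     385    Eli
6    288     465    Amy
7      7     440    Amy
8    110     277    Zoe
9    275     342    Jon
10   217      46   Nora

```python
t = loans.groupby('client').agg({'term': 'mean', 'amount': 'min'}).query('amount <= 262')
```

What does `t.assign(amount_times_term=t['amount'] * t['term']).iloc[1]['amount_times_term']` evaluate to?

group by client: mean(term), min(amount):
              term  amount
client                    
Amy     147.500000     440
Eli      27.000000     385
Fay      99.000000     262
Jon     275.000000     342
Nora    217.000000      46
Tom      10.000000     342
Zoe     211.666667     277
filter rows where amount <= 262:
         term  amount
client               
Fay      99.0     262
Nora    217.0      46
add column amount_times_term = t['amount'] * t['term']:
         term  amount  amount_times_term
client                                  
Fay      99.0     262            25938.0
Nora    217.0      46             9982.0

9982.0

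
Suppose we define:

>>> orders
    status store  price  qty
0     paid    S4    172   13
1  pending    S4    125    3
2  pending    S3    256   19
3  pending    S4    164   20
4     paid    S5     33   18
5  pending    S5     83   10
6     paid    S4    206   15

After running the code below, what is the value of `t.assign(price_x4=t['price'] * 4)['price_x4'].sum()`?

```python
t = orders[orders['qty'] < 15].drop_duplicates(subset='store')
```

filter rows where qty < 15:
    status store  price  qty
0     paid    S4    172   13
1  pending    S4    125    3
5  pending    S5     83   10
drop duplicate store (keep=first):
    status store  price  qty
0     paid    S4    172   13
5  pending    S5     83   10
add column price_x4 = t['price'] * 4:
    status store  price  qty  price_x4
0     paid    S4    172   13       688
5  pending    S5     83   10       332
The sum of column 'price_x4' is 1020.

1020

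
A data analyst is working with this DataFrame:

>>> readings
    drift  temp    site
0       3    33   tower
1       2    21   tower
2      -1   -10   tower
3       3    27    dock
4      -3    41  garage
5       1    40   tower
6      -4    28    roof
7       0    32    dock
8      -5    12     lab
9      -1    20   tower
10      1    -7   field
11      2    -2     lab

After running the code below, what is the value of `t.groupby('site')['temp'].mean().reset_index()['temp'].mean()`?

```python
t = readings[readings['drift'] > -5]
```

filter rows where drift > -5:
    drift  temp    site
0       3    33   tower
1       2    21   tower
2      -1   -10   tower
3       3    27    dock
4      -3    41  garage
5       1    40   tower
6      -4    28    roof
7       0    32    dock
9      -1    20   tower
10      1    -7   field
11      2    -2     lab
group by site, mean of temp:
site
dock      29.5
field     -7.0
garage    41.0
lab       -2.0
roof      28.0
tower     20.8
Name: temp, dtype: float64
reset_index():
     site  temp
0    dock  29.5
1   field  -7.0
2  garage  41.0
3     lab  -2.0
4    roof  28.0
5   tower  20.8
Then the mean of column 'temp': 18.3833333333

18.3833333333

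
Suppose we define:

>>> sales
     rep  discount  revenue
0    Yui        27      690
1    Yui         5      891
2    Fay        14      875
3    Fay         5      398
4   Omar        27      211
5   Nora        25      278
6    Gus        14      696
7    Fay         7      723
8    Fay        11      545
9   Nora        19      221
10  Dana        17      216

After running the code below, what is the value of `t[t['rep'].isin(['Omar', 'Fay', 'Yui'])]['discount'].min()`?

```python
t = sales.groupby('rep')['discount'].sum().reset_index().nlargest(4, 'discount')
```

group by rep, sum of discount:
rep
Dana    17
Fay     37
Gus     14
Nora    44
Omar    27
Yui     32
Name: discount, dtype: int64
reset_index():
    rep  discount
0  Dana        17
1   Fay        37
2   Gus        14
3  Nora        44
4  Omar        27
5   Yui        32
take 4 rows with largest discount:
    rep  discount
3  Nora        44
1   Fay        37
5   Yui        32
4  Omar        27
filter rows where rep in ['Omar', 'Fay', 'Yui']:
    rep  discount
1   Fay        37
5   Yui        32
4  Omar        27
Reading off the min of column 'discount', we get 27.

27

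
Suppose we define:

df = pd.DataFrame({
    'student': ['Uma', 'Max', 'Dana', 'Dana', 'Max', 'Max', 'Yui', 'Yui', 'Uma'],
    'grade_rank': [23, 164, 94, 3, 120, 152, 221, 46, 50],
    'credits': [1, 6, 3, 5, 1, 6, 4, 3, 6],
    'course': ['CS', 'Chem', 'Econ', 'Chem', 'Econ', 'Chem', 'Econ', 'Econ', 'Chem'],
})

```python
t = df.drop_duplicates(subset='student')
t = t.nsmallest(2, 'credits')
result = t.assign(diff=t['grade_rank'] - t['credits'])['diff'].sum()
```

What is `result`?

drop duplicate student (keep=first):
  student  grade_rank  credits course
0     Uma          23        1     CS
1     Max         164        6   Chem
2    Dana          94        3   Econ
6     Yui         221        4   Econ
take 2 rows with smallest credits:
  student  grade_rank  credits course
0     Uma          23        1     CS
2    Dana          94        3   Econ
add column diff = t['grade_rank'] - t['credits']:
  student  grade_rank  credits course  diff
0     Uma          23        1     CS    22
2    Dana          94        3   Econ    91
Finally, sum of column 'diff' = 113.

113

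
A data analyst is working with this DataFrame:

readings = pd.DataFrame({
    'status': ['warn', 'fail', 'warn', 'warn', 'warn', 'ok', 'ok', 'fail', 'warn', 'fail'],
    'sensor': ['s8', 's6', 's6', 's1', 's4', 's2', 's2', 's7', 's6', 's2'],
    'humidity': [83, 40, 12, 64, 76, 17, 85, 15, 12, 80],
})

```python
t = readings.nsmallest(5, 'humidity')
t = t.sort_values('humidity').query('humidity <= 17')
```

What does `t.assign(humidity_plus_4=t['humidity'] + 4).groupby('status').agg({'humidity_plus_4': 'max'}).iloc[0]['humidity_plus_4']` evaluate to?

take 5 rows with smallest humidity:
  status sensor  humidity
2   warn     s6        12
8   warn     s6        12
7   fail     s7        15
5     ok     s2        17
1   fail     s6        40
sort by humidity:
  status sensor  humidity
2   warn     s6        12
8   warn     s6        12
7   fail     s7        15
5     ok     s2        17
1   fail     s6        40
filter rows where humidity <= 17:
  status sensor  humidity
2   warn     s6        12
8   warn     s6        12
7   fail     s7        15
5     ok     s2        17
add column humidity_plus_4 = t['humidity'] + 4:
  status sensor  humidity  humidity_plus_4
2   warn     s6        12               16
8   warn     s6        12               16
7   fail     s7        15               19
5     ok     s2        17               21
group by status, max of humidity_plus_4:
        humidity_plus_4
status                 
fail                 19
ok                   21
warn                 16
Finally, value at position 0, column 'humidity_plus_4' = 19.

19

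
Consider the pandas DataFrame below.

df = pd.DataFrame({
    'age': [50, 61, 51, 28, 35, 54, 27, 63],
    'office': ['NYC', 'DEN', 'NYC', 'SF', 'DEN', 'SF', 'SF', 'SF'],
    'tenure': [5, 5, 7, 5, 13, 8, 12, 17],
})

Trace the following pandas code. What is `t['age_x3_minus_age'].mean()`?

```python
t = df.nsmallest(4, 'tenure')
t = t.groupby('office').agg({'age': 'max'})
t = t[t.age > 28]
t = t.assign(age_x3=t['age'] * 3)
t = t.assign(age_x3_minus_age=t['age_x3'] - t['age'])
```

112.0

take 4 rows with smallest tenure:
   age office  tenure
0   50    NYC       5
1   61    DEN       5
3   28     SF       5
2   51    NYC       7
group by office, max of age:
        age
office     
DEN      61
NYC      51
SF       28
filter rows where age > 28:
        age
office     
DEN      61
NYC      51
add column age_x3 = t['age'] * 3:
        age  age_x3
office             
DEN      61     183
NYC      51     153
add column age_x3_minus_age = t['age_x3'] - t['age']:
        age  age_x3  age_x3_minus_age
office                               
DEN      61     183               122
NYC      51     153               102
Reading off the mean of column 'age_x3_minus_age', we get 112.0.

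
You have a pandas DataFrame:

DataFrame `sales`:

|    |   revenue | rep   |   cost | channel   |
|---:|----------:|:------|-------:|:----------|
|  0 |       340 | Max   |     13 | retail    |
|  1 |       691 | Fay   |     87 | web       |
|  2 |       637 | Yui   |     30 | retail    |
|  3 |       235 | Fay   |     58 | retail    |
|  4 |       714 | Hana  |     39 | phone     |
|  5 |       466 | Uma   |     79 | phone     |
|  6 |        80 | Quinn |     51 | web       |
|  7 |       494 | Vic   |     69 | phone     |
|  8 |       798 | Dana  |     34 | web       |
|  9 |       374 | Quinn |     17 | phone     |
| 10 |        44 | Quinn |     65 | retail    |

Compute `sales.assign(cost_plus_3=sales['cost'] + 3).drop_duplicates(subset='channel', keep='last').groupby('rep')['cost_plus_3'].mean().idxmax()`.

Quinn

add column cost_plus_3 = sales['cost'] + 3:
    revenue    rep  cost channel  cost_plus_3
0       340    Max    13  retail           16
1       691    Fay    87     web           90
2       637    Yui    30  retail           33
3       235    Fay    58  retail           61
4       714   Hana    39   phone           42
5       466    Uma    79   phone           82
6        80  Quinn    51     web           54
7       494    Vic    69   phone           72
8       798   Dana    34     web           37
9       374  Quinn    17   phone           20
10       44  Quinn    65  retail           68
drop duplicate channel (keep=last):
    revenue    rep  cost channel  cost_plus_3
8       798   Dana    34     web           37
9       374  Quinn    17   phone           20
10       44  Quinn    65  retail           68
group by rep, mean of cost_plus_3:
rep
Dana     37.0
Quinn    44.0
Name: cost_plus_3, dtype: float64
Then the label with the largest value: Quinn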